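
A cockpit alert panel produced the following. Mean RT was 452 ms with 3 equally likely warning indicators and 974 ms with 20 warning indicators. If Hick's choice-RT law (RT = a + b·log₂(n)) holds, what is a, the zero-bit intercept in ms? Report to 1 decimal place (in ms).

149.7 ms

b = (RT₂ − RT₁)/(log₂ n₂ − log₂ n₁) = (974 − 452)/(4.3219 − 1.5850) = 190.722 ms/bit.
a = RT₁ − b·log₂ n₁ = 452 − 190.722 × 1.5850 = 149.713 ms.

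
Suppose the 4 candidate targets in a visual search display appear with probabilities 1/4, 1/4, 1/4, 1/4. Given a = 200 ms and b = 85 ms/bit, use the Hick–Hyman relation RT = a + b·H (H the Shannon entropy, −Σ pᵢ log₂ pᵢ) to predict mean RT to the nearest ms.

H = −Σ pᵢ log₂ pᵢ = 0.25·2 + 0.25·2 + 0.25·2 + 0.25·2 = 2.000 bits.
RT = 200 + 85 × 2.000 = 370.00 ms.

370 ms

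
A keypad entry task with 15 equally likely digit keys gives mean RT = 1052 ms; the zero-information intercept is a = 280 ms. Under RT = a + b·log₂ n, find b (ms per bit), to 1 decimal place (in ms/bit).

15 alternatives carry log₂ 15 = 3.9069 bits; the choice cost is 1052 − 280 = 772 ms, so b = 772/3.9069 = 197.600 ms/bit.

197.6 ms/bit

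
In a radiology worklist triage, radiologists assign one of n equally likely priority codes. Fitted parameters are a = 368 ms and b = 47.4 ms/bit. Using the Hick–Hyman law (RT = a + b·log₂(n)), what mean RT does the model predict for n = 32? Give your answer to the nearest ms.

605 ms

log₂(32) = 5 bits, so RT = 368 + 47.4 × 5 ≈ 605.000 ms.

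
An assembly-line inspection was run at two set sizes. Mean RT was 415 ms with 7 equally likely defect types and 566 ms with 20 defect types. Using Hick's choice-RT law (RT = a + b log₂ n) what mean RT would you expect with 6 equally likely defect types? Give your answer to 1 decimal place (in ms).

Fit slope and intercept:
  b = (566 − 415) / (log₂ 20 − log₂ 7) = 151 / (4.3219 − 2.8074) = 99.698 ms/bit
  a = 415 − 99.698 × 2.8074 = 135.112 ms
Then RT(6) = 135.112 + 99.698 × log₂ 6 = 135.112 + 99.698 × 2.5850 ≈ 392.828 ms.

392.8 ms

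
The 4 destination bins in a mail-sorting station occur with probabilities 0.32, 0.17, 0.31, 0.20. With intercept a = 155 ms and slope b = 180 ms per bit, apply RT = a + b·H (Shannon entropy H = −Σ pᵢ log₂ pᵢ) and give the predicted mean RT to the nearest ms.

506 ms

H = 0.32·log₂(1/0.32) + 0.17·log₂(1/0.17) + 0.31·log₂(1/0.31) + 0.20·log₂(1/0.20) = 1.9488 bits.
RT = 155 + 180 × 1.9488 = 505.78 ms.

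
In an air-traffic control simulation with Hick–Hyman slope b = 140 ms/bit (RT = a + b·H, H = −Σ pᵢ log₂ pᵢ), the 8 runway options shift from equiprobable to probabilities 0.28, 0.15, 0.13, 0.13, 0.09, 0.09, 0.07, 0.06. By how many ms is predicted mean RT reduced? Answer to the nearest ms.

The RT saving is b·ΔH. Equiprobable H₀ = log₂(8) = 3.0000 bits; with the given probabilities H = 2.8274 bits.
b·(H₀ − H) = 140 × (3.0000 − 2.8274) = 24.16 ms.

24 ms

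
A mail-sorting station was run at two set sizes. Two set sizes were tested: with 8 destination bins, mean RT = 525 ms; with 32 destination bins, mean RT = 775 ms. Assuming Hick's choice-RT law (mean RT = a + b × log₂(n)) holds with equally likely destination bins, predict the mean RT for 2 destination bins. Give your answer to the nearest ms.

275 ms

Fit slope and intercept:
  b = (775 − 525) / (log₂ 32 − log₂ 8) = 250 / (5 − 3) = 125 ms/bit
  a = 525 − 125 × 3 = 150 ms
Then RT(2) = 150 + 125 × log₂ 2 = 150 + 125 × 1 ≈ 275.000 ms.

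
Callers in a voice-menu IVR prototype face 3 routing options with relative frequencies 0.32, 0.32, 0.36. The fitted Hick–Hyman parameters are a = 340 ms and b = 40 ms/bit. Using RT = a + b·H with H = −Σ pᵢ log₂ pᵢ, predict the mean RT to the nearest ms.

H = 0.32·log₂(1/0.32) + 0.32·log₂(1/0.32) + 0.36·log₂(1/0.36) = 1.5827 bits.
RT = 340 + 40 × 1.5827 = 403.31 ms.

403 ms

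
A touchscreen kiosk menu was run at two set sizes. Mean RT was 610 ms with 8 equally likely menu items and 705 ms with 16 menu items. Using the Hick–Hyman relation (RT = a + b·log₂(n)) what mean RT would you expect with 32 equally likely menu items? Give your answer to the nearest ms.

Fit slope and intercept:
  b = (705 − 610) / (log₂ 16 − log₂ 8) = 95 / (4 − 3) = 95 ms/bit
  a = 610 − 95 × 3 = 325 ms
Then RT(32) = 325 + 95 × log₂ 32 = 325 + 95 × 5 ≈ 800.000 ms.

800 ms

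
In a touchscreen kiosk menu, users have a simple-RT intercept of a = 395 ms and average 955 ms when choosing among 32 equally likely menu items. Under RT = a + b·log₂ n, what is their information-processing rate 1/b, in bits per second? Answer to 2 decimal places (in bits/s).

Choice component = 955 − 395 = 560 ms over log₂(32) = 5 bits.
b = 560 / 5 = 112.000 ms/bit, so 1/b = 8.929 bits/s.

8.93 bits/s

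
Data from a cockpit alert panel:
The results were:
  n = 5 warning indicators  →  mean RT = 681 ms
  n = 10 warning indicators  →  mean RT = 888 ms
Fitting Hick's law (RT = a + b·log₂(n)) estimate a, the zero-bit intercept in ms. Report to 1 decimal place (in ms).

200.4 ms

Slope: b = (888 − 681) / (log₂ 10 − log₂ 5) = 207/1.0000 = 207.000 ms/bit.
a = RT₁ − b·log₂ n₁ = 681 − 207.000 × 2.3219 = 200.361 ms.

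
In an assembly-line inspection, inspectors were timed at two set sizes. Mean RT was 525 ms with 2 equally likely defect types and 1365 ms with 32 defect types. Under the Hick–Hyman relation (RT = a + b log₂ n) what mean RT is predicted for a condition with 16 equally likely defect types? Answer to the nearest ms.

Fit slope and intercept:
  b = (1365 − 525) / (log₂ 32 − log₂ 2) = 840 / (5 − 1) = 210 ms/bit
  a = 525 − 210 × 1 = 315 ms
Then RT(16) = 315 + 210 × log₂ 16 = 315 + 210 × 4 ≈ 1155.000 ms.

1155 ms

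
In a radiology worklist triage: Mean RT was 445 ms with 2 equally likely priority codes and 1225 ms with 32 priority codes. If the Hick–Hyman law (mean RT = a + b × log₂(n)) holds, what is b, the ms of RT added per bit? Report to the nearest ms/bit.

195 ms/bit

The slope on a log₂ axis is (1225 − 445) / (5 − 1) = 195 ms/bit.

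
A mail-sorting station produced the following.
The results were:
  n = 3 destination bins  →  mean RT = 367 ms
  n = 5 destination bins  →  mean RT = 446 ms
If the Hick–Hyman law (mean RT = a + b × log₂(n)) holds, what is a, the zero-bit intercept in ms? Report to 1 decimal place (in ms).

197.1 ms

The slope on a log₂ axis is (446 − 367) / (2.3219 − 1.5850) = 107.196 ms/bit.
Intercept: a = 367 − 107.196·log₂(3) = 197.098 ms.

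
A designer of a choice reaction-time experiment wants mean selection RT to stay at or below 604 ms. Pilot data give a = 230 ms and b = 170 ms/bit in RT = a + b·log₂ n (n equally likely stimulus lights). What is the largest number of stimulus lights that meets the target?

4

170·log₂ n ≤ 604 − 230 = 374, giving log₂ n ≤ 2.2000 and n ≤ 4.595. The largest whole number is 4.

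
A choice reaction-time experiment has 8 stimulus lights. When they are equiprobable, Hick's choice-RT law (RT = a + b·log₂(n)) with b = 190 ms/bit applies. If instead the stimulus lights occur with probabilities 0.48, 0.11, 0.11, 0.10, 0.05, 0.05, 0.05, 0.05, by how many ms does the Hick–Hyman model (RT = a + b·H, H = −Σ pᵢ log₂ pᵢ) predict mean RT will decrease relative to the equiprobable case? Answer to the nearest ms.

Equiprobable entropy H₀ = log₂ 8 = 3.0000 bits.
Skewed entropy H = −Σ pᵢ log₂ pᵢ = 2.4054 bits.
ΔRT = b·(H₀ − H) = 190 × 0.5946 = 112.97 ms.

113 ms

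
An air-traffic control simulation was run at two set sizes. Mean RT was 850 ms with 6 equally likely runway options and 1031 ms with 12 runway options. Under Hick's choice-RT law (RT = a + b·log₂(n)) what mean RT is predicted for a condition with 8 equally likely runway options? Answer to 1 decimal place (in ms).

RT is linear in log₂ n, so two points fix the line:
  b = (1031 − 850) / (log₂ 12 − log₂ 6) = 181 / (3.5850 − 2.5850) = 181.000 ms/bit
  a = 850 − 181.000 × 2.5850 = 382.122 ms
Then RT(8) = 382.122 + 181.000 × log₂ 8 = 382.122 + 181.000 × 3 ≈ 925.122 ms.

925.1 ms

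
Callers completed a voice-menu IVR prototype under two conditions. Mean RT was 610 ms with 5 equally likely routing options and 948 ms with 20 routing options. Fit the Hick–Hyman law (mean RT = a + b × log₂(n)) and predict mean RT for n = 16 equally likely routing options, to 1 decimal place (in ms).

893.6 ms

Solve the two-equation system in a and b:
  b = (948 − 610) / (log₂ 20 − log₂ 5) = 338 / (4.3219 − 2.3219) = 169.000 ms/bit
  a = 610 − 169.000 × 2.3219 = 217.594 ms
Then RT(16) = 217.594 + 169.000 × log₂ 16 = 217.594 + 169.000 × 4 ≈ 893.594 ms.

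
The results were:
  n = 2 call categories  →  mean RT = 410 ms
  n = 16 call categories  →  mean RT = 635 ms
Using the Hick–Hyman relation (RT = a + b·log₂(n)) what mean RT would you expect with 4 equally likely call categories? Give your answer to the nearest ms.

Fit slope and intercept:
  b = (635 − 410) / (log₂ 16 − log₂ 2) = 225 / (4 − 1) = 75 ms/bit
  a = 410 − 75 × 1 = 335 ms
Then RT(4) = 335 + 75 × log₂ 4 = 335 + 75 × 2 ≈ 485.000 ms.

485 ms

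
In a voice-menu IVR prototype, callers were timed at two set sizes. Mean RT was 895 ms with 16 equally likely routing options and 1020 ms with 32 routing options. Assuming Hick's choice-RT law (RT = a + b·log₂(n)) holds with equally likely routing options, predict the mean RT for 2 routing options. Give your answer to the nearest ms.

RT is linear in log₂ n, so two points fix the line:
  b = (1020 − 895) / (log₂ 32 − log₂ 16) = 125 / (5 − 4) = 125 ms/bit
  a = 895 − 125 × 4 = 395 ms
Then RT(2) = 395 + 125 × log₂ 2 = 395 + 125 × 1 ≈ 520.000 ms.

520 ms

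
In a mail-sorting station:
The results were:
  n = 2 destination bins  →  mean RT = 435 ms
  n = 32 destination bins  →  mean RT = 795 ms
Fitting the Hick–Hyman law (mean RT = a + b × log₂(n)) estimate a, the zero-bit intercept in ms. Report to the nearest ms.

345 ms

b = (RT₂ − RT₁)/(log₂ n₂ − log₂ n₁) = (795 − 435)/(5 − 1) = 90 ms/bit.
a = RT₁ − b·log₂ n₁ = 435 − 90 × 1 = 345.000 ms.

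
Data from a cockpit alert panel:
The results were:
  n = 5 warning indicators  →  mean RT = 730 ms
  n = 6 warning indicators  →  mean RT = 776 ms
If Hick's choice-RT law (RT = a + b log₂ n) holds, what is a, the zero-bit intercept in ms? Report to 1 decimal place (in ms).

The slope on a log₂ axis is (776 − 730) / (2.5850 − 2.3219) = 174.882 ms/bit.
Intercept: a = 730 − 174.882·log₂(5) = 323.936 ms.

323.9 ms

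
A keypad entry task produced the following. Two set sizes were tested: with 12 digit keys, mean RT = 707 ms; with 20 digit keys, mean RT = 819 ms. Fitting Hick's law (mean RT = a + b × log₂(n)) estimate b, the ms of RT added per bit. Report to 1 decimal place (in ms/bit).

152.0 ms/bit

The slope on a log₂ axis is (819 − 707) / (4.3219 − 3.5850) = 151.975 ms/bit.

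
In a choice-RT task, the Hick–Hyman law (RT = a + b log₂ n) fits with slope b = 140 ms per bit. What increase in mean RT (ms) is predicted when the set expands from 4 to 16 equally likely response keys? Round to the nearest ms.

Only the slope matters, since a is common to both: ΔRT = b·log₂(n₂/n₁).
log₂(16) − log₂(4) = log₂(16/4) = log₂(4) = 2.
ΔRT = 140 × 2.0000 = 280.000 ms.

280 ms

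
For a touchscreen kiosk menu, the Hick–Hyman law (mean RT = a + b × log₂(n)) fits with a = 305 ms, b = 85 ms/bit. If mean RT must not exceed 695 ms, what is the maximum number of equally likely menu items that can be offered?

Information budget: (695 − 305)/85 = 4.5882 bits, so n ≤ 2^4.5882 = 24.055 → at most 24.

24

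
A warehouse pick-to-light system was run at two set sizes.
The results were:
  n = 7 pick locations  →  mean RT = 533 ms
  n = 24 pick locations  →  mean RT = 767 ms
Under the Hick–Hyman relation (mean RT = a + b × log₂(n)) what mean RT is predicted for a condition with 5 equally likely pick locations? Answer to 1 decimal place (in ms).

469.1 ms

Fit slope and intercept:
  b = (767 − 533) / (log₂ 24 − log₂ 7) = 234 / (4.5850 − 2.8074) = 131.638 ms/bit
  a = 533 − 131.638 × 2.8074 = 163.447 ms
Then RT(5) = 163.447 + 131.638 × log₂ 5 = 163.447 + 131.638 × 2.3219 ≈ 469.100 ms.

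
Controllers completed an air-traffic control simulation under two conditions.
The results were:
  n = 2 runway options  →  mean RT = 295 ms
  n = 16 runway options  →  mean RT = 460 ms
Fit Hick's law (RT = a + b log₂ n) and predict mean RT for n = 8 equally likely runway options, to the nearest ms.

405 ms

Fit slope and intercept:
  b = (460 − 295) / (log₂ 16 − log₂ 2) = 165 / (4 − 1) = 55 ms/bit
  a = 295 − 55 × 1 = 240 ms
Then RT(8) = 240 + 55 × log₂ 8 = 240 + 55 × 3 ≈ 405.000 ms.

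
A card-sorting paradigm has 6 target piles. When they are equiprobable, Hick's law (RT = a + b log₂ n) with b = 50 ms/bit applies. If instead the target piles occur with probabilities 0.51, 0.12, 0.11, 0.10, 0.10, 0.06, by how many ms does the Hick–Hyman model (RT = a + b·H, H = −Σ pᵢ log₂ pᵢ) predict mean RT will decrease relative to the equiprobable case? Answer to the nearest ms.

23 ms

Equiprobable entropy H₀ = log₂ 6 = 2.5850 bits.
Skewed entropy H = −Σ pᵢ log₂ pᵢ = 2.1207 bits.
ΔRT = b·(H₀ − H) = 50 × 0.4643 = 23.21 ms.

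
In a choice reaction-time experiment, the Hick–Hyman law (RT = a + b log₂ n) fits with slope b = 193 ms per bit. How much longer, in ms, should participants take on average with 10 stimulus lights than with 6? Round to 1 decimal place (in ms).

Only the slope matters, since a is common to both: ΔRT = b·log₂(n₂/n₁).
log₂(10) − log₂(6) = 3.3219 − 2.5850 = 0.7370.
ΔRT = 193 × 0.7370 = 142.234 ms.

142.2 ms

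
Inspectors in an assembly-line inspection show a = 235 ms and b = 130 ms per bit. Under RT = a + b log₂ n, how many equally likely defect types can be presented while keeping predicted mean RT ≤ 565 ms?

Set 235 + 130·log₂ n ≤ 565 → log₂ n ≤ (565 − 235)/130 = 2.5385.
So n ≤ 2^2.5385 = 5.810; the largest integer n is 5.

5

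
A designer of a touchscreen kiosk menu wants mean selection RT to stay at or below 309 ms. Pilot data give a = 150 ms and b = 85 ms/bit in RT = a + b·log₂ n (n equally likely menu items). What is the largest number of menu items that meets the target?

85·log₂ n ≤ 309 − 150 = 159, giving log₂ n ≤ 1.8706 and n ≤ 3.657. The largest whole number is 3.

3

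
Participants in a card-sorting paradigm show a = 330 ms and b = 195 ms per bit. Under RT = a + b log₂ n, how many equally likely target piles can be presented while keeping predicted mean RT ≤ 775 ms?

4

Set 330 + 195·log₂ n ≤ 775 → log₂ n ≤ (775 − 330)/195 = 2.2821.
So n ≤ 2^2.2821 = 4.864; the largest integer n is 4.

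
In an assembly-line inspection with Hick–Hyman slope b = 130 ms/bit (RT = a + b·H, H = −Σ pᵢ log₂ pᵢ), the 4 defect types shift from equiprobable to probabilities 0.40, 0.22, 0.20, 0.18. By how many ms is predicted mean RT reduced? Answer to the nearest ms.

11 ms

The RT saving is b·ΔH. Equiprobable H₀ = log₂(4) = 2.0000 bits; with the given probabilities H = 1.9190 bits.
b·(H₀ − H) = 130 × (2.0000 − 1.9190) = 10.53 ms.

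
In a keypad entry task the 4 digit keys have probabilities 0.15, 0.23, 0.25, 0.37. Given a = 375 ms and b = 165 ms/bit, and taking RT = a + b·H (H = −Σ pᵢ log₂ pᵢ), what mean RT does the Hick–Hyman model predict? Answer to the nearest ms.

693 ms

H = 0.15·log₂(1/0.15) + 0.23·log₂(1/0.23) + 0.25·log₂(1/0.25) + 0.37·log₂(1/0.37) = 1.9289 bits.
RT = 375 + 165 × 1.9289 = 693.28 ms.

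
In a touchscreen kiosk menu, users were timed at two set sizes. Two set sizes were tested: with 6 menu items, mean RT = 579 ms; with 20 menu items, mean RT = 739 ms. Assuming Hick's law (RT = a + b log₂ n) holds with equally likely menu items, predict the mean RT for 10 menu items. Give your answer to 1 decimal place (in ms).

RT is linear in log₂ n, so two points fix the line:
  b = (739 − 579) / (log₂ 20 − log₂ 6) = 160 / (4.3219 − 2.5850) = 92.115 ms/bit
  a = 579 − 92.115 × 2.5850 = 340.887 ms
Then RT(10) = 340.887 + 92.115 × log₂ 10 = 340.887 + 92.115 × 3.3219 ≈ 646.885 ms.

646.9 ms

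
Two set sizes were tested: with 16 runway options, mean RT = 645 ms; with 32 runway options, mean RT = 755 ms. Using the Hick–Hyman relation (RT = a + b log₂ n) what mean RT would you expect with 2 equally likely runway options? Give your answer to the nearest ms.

315 ms

Solve the two-equation system in a and b:
  b = (755 − 645) / (log₂ 32 − log₂ 16) = 110 / (5 − 4) = 110 ms/bit
  a = 645 − 110 × 4 = 205 ms
Then RT(2) = 205 + 110 × log₂ 2 = 205 + 110 × 1 ≈ 315.000 ms.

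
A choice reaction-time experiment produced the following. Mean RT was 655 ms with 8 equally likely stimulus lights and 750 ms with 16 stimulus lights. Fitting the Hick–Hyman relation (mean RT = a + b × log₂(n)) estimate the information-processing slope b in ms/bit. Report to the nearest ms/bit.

95 ms/bit

Slope: b = (750 − 655) / (log₂ 16 − log₂ 8) = 95/1.0000 = 95 ms/bit.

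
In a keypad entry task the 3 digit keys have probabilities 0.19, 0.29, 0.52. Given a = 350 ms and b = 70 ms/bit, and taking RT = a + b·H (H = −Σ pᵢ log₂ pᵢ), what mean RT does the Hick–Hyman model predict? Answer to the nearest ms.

H = 0.19·log₂(1/0.19) + 0.29·log₂(1/0.29) + 0.52·log₂(1/0.52) = 1.4637 bits.
RT = 350 + 70 × 1.4637 = 452.46 ms.

452 ms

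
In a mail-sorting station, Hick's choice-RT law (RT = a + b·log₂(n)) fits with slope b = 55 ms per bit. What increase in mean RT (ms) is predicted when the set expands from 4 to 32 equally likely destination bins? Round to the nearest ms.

165 ms

ΔRT = (a + b log₂ n₂) − (a + b log₂ n₁) = b·(log₂ n₂ − log₂ n₁).
log₂(32) − log₂(4) = log₂(32/4) = log₂(8) = 3.
ΔRT = 55 × 3.0000 = 165.000 ms.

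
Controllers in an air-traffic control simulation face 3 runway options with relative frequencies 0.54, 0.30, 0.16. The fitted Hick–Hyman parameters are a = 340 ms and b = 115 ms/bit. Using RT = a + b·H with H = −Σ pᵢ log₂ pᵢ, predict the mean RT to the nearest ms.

504 ms

Entropy contributions −pᵢ log₂ pᵢ: 0.4800, 0.5211, 0.4230; sum H = 1.4241 bits.
RT = a + bH = 340 + 115·1.4241 = 503.78 ms.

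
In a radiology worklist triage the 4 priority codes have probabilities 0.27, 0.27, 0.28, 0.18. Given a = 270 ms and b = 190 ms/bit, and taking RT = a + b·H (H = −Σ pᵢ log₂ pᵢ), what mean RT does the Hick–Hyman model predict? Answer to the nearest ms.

Entropy contributions −pᵢ log₂ pᵢ: 0.5100, 0.5100, 0.5142, 0.4453; sum H = 1.9796 bits.
RT = a + bH = 270 + 190·1.9796 = 646.12 ms.

646 ms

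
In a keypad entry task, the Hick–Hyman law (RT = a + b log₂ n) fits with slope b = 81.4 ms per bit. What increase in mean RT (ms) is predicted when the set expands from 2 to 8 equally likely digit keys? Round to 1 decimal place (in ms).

162.8 ms

The intercept a cancels: ΔRT = b·(log₂ n₂ − log₂ n₁) = b·log₂(n₂/n₁).
log₂(8) − log₂(2) = log₂(8/2) = log₂(4) = 2.
ΔRT = 81.4 × 2.0000 = 162.800 ms.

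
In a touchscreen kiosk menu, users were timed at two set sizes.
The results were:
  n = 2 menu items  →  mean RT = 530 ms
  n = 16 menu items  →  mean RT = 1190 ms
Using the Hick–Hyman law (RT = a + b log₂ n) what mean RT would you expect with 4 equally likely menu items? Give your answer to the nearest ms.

With log₂ n on the abscissa the relation is linear; from the two conditions:
  b = (1190 − 530) / (log₂ 16 − log₂ 2) = 660 / (4 − 1) = 220 ms/bit
  a = 530 − 220 × 1 = 310 ms
Then RT(4) = 310 + 220 × log₂ 4 = 310 + 220 × 2 ≈ 750.000 ms.

750 ms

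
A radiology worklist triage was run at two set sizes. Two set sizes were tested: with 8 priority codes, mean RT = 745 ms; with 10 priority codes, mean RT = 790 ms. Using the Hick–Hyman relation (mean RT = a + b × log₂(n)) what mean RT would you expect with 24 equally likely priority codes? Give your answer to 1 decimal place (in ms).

Fit slope and intercept:
  b = (790 − 745) / (log₂ 10 − log₂ 8) = 45 / (3.3219 − 3) = 139.783 ms/bit
  a = 745 − 139.783 × 3 = 325.652 ms
Then RT(24) = 325.652 + 139.783 × log₂ 24 = 325.652 + 139.783 × 4.5850 ≈ 966.550 ms.

966.6 ms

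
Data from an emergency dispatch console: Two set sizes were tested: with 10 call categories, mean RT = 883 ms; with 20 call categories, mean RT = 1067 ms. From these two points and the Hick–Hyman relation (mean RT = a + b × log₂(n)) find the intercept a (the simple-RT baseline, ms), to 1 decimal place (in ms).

271.8 ms

b = (RT₂ − RT₁)/(log₂ n₂ − log₂ n₁) = (1067 − 883)/(4.3219 − 3.3219) = 184.000 ms/bit.
Intercept: a = 883 − 184.000·log₂(10) = 271.765 ms.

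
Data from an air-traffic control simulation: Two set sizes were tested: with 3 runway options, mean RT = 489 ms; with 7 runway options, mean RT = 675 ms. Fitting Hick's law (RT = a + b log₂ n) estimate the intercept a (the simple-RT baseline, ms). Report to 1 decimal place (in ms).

247.8 ms

Slope: b = (675 − 489) / (log₂ 7 − log₂ 3) = 186/1.2224 = 152.161 ms/bit.
a = RT₁ − b·log₂ n₁ = 489 − 152.161 × 1.5850 = 247.831 ms.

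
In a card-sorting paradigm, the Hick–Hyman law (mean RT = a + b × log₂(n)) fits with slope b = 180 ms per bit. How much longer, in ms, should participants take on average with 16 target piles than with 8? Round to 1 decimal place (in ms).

180.0 ms

Only the slope matters, since a is common to both: ΔRT = b·log₂(n₂/n₁).
log₂(16) − log₂(8) = log₂(16/8) = log₂(2) = 1.
ΔRT = 180 × 1.0000 = 180.000 ms.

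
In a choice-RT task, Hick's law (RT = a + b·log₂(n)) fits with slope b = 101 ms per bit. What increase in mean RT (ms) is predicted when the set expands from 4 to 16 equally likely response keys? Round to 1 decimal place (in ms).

202.0 ms

Only the slope matters, since a is common to both: ΔRT = b·log₂(n₂/n₁).
log₂(16) − log₂(4) = log₂(16/4) = log₂(4) = 2.
ΔRT = 101 × 2.0000 = 202.000 ms.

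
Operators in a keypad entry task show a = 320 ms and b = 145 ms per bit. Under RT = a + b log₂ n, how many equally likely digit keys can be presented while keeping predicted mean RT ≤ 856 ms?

12

145·log₂ n ≤ 856 − 320 = 536, giving log₂ n ≤ 3.6966 and n ≤ 12.965. The largest whole number is 12.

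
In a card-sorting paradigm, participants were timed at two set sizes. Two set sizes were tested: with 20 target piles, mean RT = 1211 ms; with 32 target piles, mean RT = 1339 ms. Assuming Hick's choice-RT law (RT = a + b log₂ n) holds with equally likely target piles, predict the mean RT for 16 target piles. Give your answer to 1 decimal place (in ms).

Fit slope and intercept:
  b = (1339 − 1211) / (log₂ 32 − log₂ 20) = 128 / (5 − 4.3219) = 188.771 ms/bit
  a = 1211 − 188.771 × 4.3219 = 395.147 ms
Then RT(16) = 395.147 + 188.771 × log₂ 16 = 395.147 + 188.771 × 4 ≈ 1150.229 ms.

1150.2 ms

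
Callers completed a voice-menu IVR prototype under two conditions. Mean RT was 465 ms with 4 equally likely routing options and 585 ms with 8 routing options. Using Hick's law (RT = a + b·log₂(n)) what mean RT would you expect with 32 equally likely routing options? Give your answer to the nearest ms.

RT is linear in log₂ n, so two points fix the line:
  b = (585 − 465) / (log₂ 8 − log₂ 4) = 120 / (3 − 2) = 120 ms/bit
  a = 465 − 120 × 2 = 225 ms
Then RT(32) = 225 + 120 × log₂ 32 = 225 + 120 × 5 ≈ 825.000 ms.

825 ms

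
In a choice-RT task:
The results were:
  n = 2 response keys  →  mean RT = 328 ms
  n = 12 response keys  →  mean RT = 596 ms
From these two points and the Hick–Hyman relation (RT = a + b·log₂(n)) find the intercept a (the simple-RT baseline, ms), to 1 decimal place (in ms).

224.3 ms

b = (RT₂ − RT₁)/(log₂ n₂ − log₂ n₁) = (596 − 328)/(3.5850 − 1) = 103.677 ms/bit.
Intercept: a = 328 − 103.677·log₂(2) = 224.323 ms.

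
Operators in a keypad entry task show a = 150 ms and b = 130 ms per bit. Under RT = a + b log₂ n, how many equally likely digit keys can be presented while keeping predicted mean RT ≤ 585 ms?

10

130·log₂ n ≤ 585 − 150 = 435, giving log₂ n ≤ 3.3462 and n ≤ 10.169. The largest whole number is 10.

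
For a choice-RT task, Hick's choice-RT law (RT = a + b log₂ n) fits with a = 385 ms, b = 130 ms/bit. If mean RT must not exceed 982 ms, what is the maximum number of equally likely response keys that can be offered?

24

130·log₂ n ≤ 982 − 385 = 597, giving log₂ n ≤ 4.5923 and n ≤ 24.123. The largest whole number is 24.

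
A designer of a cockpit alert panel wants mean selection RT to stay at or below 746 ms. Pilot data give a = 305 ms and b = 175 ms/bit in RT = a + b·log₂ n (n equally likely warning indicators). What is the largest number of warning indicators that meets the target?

Set 305 + 175·log₂ n ≤ 746 → log₂ n ≤ (746 − 305)/175 = 2.5200.
So n ≤ 2^2.5200 = 5.736; the largest integer n is 5.

5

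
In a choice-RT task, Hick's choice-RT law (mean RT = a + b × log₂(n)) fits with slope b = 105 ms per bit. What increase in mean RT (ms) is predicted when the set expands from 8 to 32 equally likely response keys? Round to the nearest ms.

210 ms

Only the slope matters, since a is common to both: ΔRT = b·log₂(n₂/n₁).
log₂(32) − log₂(8) = log₂(32/8) = log₂(4) = 2.
ΔRT = 105 × 2.0000 = 210.000 ms.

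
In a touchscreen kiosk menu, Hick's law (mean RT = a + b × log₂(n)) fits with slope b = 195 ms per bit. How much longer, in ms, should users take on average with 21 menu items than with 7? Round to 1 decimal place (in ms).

309.1 ms

The intercept a cancels: ΔRT = b·(log₂ n₂ − log₂ n₁) = b·log₂(n₂/n₁).
log₂(21) − log₂(7) = 4.3923 − 2.8074 = 1.5850.
ΔRT = 195 × 1.5850 = 309.068 ms.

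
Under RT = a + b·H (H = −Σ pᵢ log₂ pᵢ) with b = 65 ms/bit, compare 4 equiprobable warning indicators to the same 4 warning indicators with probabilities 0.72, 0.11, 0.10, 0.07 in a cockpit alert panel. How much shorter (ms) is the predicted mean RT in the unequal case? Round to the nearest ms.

Equiprobable entropy H₀ = log₂ 4 = 2.0000 bits.
Skewed entropy H = −Σ pᵢ log₂ pᵢ = 1.2923 bits.
ΔRT = b·(H₀ − H) = 65 × 0.7077 = 46.00 ms.

46 ms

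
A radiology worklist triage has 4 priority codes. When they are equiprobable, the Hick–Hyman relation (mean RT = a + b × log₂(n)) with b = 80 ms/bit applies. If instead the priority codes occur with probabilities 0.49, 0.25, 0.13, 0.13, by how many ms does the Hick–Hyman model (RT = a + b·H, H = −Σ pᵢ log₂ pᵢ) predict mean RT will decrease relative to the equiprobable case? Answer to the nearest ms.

Equiprobable entropy H₀ = log₂ 4 = 2.0000 bits.
Skewed entropy H = −Σ pᵢ log₂ pᵢ = 1.7696 bits.
ΔRT = b·(H₀ − H) = 80 × 0.2304 = 18.43 ms.

18 ms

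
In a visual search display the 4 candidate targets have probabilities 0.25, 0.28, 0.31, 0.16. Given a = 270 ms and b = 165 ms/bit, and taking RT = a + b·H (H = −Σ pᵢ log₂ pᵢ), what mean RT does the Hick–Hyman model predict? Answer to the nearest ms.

Entropy contributions −pᵢ log₂ pᵢ: 0.5000, 0.5142, 0.5238, 0.4230; sum H = 1.9610 bits.
RT = a + bH = 270 + 165·1.9610 = 593.57 ms.

594 ms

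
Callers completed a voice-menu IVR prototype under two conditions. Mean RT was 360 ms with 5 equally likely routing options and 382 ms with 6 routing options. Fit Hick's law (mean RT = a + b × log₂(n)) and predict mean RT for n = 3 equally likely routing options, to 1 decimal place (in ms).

RT is linear in log₂ n, so two points fix the line:
  b = (382 − 360) / (log₂ 6 − log₂ 5) = 22 / (2.5850 − 2.3219) = 83.639 ms/bit
  a = 360 − 83.639 × 2.3219 = 165.796 ms
Then RT(3) = 165.796 + 83.639 × log₂ 3 = 165.796 + 83.639 × 1.5850 ≈ 298.361 ms.

298.4 ms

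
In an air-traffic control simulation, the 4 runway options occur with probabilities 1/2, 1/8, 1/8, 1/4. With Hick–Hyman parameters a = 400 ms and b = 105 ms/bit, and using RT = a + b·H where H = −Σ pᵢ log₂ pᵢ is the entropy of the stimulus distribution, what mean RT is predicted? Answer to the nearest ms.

584 ms

H = −Σ pᵢ log₂ pᵢ = 0.5·1 + 0.125·3 + 0.125·3 + 0.25·2 = 1.750 bits.
RT = 400 + 105 × 1.750 = 583.75 ms.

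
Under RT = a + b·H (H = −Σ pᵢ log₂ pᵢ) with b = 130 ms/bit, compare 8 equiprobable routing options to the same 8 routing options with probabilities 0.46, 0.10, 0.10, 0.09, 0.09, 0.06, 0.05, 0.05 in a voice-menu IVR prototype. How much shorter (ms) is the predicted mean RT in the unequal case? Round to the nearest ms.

68 ms

The RT saving is b·ΔH. Equiprobable H₀ = log₂(8) = 3.0000 bits; with the given probabilities H = 2.4808 bits.
b·(H₀ − H) = 130 × (3.0000 − 2.4808) = 67.50 ms.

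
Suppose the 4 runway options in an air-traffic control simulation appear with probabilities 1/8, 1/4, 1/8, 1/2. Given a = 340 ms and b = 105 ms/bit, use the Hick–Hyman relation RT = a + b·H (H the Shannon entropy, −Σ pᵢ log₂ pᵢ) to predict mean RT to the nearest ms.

524 ms

H = −Σ pᵢ log₂ pᵢ = 0.125·3 + 0.25·2 + 0.125·3 + 0.5·1 = 1.750 bits.
RT = 340 + 105 × 1.750 = 523.75 ms.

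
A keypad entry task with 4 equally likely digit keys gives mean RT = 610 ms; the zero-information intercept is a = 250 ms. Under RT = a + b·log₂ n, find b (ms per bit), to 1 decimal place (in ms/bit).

180.0 ms/bit

log₂(4) = 2 bits.
b = (RT − a)/log₂ n = (610 − 250) / 2 = 180.000 ms/bit.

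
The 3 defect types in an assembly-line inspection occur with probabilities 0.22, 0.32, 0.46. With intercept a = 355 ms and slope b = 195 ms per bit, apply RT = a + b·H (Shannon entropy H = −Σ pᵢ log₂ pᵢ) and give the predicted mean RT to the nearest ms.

H = 0.22·log₂(1/0.22) + 0.32·log₂(1/0.32) + 0.46·log₂(1/0.46) = 1.5219 bits.
RT = 355 + 195 × 1.5219 = 651.78 ms.

652 ms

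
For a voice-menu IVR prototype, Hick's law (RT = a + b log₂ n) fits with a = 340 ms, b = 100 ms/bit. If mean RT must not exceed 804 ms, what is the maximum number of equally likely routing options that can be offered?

100·log₂ n ≤ 804 − 340 = 464, giving log₂ n ≤ 4.6400 and n ≤ 24.933. The largest whole number is 24.

24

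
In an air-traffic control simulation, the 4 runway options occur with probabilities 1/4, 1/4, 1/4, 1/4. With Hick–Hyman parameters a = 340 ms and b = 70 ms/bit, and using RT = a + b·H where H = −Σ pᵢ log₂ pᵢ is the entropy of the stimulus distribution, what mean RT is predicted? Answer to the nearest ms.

Each term −pᵢ log₂ pᵢ: 0.25·2 + 0.25·2 + 0.25·2 + 0.25·2; summed, H = 2.000 bits.
Mean RT = a + bH = 340 + 70·2.000 = 480.00 ms.

480 ms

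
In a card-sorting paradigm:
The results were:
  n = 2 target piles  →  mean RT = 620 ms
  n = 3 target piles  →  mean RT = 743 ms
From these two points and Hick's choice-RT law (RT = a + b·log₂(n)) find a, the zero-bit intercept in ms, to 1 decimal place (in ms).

409.7 ms

b = (RT₂ − RT₁)/(log₂ n₂ − log₂ n₁) = (743 − 620)/(1.5850 − 1) = 210.270 ms/bit.
Intercept: a = 620 − 210.270·log₂(2) = 409.730 ms.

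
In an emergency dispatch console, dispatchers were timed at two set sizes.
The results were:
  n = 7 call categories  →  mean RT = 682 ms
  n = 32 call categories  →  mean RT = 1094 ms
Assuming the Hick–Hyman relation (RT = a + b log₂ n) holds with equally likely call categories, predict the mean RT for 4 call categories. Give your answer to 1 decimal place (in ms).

With log₂ n on the abscissa the relation is linear; from the two conditions:
  b = (1094 − 682) / (log₂ 32 − log₂ 7) = 412 / (5 − 2.8074) = 187.901 ms/bit
  a = 682 − 187.901 × 2.8074 = 154.495 ms
Then RT(4) = 154.495 + 187.901 × log₂ 4 = 154.495 + 187.901 × 2 ≈ 530.297 ms.

530.3 ms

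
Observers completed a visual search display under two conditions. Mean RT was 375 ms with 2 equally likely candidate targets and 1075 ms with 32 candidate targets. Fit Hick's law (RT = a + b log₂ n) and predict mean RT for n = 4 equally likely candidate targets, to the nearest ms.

550 ms

Solve the two-equation system in a and b:
  b = (1075 − 375) / (log₂ 32 − log₂ 2) = 700 / (5 − 1) = 175 ms/bit
  a = 375 − 175 × 1 = 200 ms
Then RT(4) = 200 + 175 × log₂ 4 = 200 + 175 × 2 ≈ 550.000 ms.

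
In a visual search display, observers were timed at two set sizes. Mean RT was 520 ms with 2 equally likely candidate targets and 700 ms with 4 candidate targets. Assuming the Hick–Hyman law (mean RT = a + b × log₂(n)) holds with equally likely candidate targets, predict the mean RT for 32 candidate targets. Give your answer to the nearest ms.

Solve the two-equation system in a and b:
  b = (700 − 520) / (log₂ 4 − log₂ 2) = 180 / (2 − 1) = 180 ms/bit
  a = 520 − 180 × 1 = 340 ms
Then RT(32) = 340 + 180 × log₂ 32 = 340 + 180 × 5 ≈ 1240.000 ms.

1240 ms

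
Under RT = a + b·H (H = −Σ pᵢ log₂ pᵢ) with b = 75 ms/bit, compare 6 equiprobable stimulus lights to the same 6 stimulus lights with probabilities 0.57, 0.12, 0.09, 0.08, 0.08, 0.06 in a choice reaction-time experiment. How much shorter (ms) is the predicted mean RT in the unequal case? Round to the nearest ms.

46 ms

Equiprobable entropy H₀ = log₂ 6 = 2.5850 bits.
Skewed entropy H = −Σ pᵢ log₂ pᵢ = 1.9685 bits.
ΔRT = b·(H₀ − H) = 75 × 0.6164 = 46.23 ms.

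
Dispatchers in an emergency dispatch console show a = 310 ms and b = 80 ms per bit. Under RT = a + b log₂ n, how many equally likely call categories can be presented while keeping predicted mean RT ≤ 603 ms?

Set 310 + 80·log₂ n ≤ 603 → log₂ n ≤ (603 − 310)/80 = 3.6625.
So n ≤ 2^3.6625 = 12.663; the largest integer n is 12.

12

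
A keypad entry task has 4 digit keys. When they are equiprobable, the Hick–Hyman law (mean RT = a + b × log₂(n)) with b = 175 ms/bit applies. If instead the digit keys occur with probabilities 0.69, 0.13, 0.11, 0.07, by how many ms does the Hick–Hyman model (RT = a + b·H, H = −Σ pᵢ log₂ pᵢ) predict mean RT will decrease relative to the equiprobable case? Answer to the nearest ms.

110 ms

The RT saving is b·ΔH. Equiprobable H₀ = log₂(4) = 2.0000 bits; with the given probabilities H = 1.3709 bits.
b·(H₀ − H) = 175 × (2.0000 − 1.3709) = 110.10 ms.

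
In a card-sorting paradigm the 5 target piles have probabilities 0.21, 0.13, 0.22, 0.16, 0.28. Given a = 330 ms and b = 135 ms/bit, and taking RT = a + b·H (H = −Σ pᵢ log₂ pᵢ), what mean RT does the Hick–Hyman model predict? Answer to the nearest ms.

637 ms

H = 0.21·log₂(1/0.21) + 0.13·log₂(1/0.13) + 0.22·log₂(1/0.22) + 0.16·log₂(1/0.16) + 0.28·log₂(1/0.28) = 2.2733 bits.
RT = 330 + 135 × 2.2733 = 636.89 ms.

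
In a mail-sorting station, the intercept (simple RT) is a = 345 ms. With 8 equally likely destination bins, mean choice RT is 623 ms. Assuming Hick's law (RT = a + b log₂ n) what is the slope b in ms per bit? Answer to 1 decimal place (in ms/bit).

92.7 ms/bit

b = (623 − 345) / log₂(8) = 278 / 3 = 92.667 ms/bit.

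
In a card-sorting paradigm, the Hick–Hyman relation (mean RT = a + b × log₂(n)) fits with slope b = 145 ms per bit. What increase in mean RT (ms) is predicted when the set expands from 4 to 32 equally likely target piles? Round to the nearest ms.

435 ms

The intercept a cancels: ΔRT = b·(log₂ n₂ − log₂ n₁) = b·log₂(n₂/n₁).
log₂(32) − log₂(4) = log₂(32/4) = log₂(8) = 3.
ΔRT = 145 × 3.0000 = 435.000 ms.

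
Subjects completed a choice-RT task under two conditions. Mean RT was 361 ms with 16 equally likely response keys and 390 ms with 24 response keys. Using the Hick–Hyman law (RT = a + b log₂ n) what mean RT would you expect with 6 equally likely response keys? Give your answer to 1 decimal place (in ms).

290.8 ms

Solve the two-equation system in a and b:
  b = (390 − 361) / (log₂ 24 − log₂ 16) = 29 / (4.5850 − 4) = 49.576 ms/bit
  a = 361 − 49.576 × 4 = 162.697 ms
Then RT(6) = 162.697 + 49.576 × log₂ 6 = 162.697 + 49.576 × 2.5850 ≈ 290.848 ms.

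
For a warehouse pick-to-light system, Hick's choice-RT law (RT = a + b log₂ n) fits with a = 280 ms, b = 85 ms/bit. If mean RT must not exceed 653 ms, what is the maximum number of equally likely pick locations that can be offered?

20

85·log₂ n ≤ 653 − 280 = 373, giving log₂ n ≤ 4.3882 and n ≤ 20.941. The largest whole number is 20.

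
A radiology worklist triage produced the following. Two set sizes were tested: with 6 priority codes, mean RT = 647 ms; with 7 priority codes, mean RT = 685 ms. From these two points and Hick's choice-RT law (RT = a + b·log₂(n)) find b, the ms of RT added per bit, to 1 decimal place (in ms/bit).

170.9 ms/bit

Slope: b = (685 − 647) / (log₂ 7 − log₂ 6) = 38/0.2224 = 170.869 ms/bit.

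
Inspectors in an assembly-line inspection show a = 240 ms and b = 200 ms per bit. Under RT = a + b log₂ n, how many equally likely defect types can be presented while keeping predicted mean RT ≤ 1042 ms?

200·log₂ n ≤ 1042 − 240 = 802, giving log₂ n ≤ 4.0100 and n ≤ 16.111. The largest whole number is 16.

16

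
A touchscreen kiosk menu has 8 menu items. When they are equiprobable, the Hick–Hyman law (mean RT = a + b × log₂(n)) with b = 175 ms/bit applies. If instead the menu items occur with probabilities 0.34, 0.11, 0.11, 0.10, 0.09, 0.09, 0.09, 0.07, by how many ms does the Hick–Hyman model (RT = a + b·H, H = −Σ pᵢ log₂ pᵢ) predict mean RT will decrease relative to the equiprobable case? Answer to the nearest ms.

41 ms

The RT saving is b·ΔH. Equiprobable H₀ = log₂(8) = 3.0000 bits; with the given probabilities H = 2.7685 bits.
b·(H₀ − H) = 175 × (3.0000 − 2.7685) = 40.52 ms.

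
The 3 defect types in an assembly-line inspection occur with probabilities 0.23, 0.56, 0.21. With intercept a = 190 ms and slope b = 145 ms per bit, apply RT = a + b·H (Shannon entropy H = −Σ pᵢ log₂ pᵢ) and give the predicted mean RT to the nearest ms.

Entropy contributions −pᵢ log₂ pᵢ: 0.4877, 0.4684, 0.4728; sum H = 1.4289 bits.
RT = a + bH = 190 + 145·1.4289 = 397.20 ms.

397 ms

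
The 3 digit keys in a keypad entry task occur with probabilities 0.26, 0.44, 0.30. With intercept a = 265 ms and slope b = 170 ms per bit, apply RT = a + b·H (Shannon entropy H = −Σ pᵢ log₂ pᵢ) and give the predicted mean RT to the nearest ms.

528 ms

Entropy contributions −pᵢ log₂ pᵢ: 0.5053, 0.5211, 0.5211; sum H = 1.5475 bits.
RT = a + bH = 265 + 170·1.5475 = 528.08 ms.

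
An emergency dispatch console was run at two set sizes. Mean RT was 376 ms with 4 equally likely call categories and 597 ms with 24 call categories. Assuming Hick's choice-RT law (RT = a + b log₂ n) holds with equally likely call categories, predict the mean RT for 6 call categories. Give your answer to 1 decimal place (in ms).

Solve the two-equation system in a and b:
  b = (597 − 376) / (log₂ 24 − log₂ 4) = 221 / (4.5850 − 2) = 85.494 ms/bit
  a = 376 − 85.494 × 2 = 205.011 ms
Then RT(6) = 205.011 + 85.494 × log₂ 6 = 205.011 + 85.494 × 2.5850 ≈ 426.011 ms.

426.0 ms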